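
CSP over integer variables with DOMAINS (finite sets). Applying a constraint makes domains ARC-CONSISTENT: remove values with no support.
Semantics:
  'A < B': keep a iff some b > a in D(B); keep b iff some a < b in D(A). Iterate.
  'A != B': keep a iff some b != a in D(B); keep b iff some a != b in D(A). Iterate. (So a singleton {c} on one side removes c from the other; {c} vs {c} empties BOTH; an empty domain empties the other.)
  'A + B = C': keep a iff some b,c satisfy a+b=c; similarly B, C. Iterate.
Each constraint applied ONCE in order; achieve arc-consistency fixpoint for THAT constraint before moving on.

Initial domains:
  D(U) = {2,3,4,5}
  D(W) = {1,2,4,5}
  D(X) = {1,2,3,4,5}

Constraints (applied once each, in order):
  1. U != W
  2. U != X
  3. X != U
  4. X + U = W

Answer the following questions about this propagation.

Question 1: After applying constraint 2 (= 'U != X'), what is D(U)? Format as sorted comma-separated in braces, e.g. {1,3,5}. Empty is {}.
Answer: {2,3,4,5}

Derivation:
Constraint 1 (U != W) on D(U)={2,3,4,5} D(W)={1,2,4,5}: no change
Constraint 2 (U != X) on D(U)={2,3,4,5} D(X)={1,2,3,4,5}: no change
So after constraint 2: D(U) = {2,3,4,5}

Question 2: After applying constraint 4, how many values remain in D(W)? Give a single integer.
Constraint 1 (U != W) on D(U)={2,3,4,5} D(W)={1,2,4,5}: no change
Constraint 2 (U != X) on D(U)={2,3,4,5} D(X)={1,2,3,4,5}: no change
Constraint 3 (X != U) on D(X)={1,2,3,4,5} D(U)={2,3,4,5}: no change
Constraint 4 (X + U = W) on D(X)={1,2,3,4,5} D(U)={2,3,4,5} D(W)={1,2,4,5}: X {1,2,3,4,5}->{1,2,3}; U {2,3,4,5}->{2,3,4}; W {1,2,4,5}->{4,5}
So after constraint 4: D(W)={4,5}, size = 2

Answer: 2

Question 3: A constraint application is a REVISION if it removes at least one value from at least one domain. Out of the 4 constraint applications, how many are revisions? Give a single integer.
Constraint 1 (U != W) on D(U)={2,3,4,5} D(W)={1,2,4,5}: no change => not a revision
Constraint 2 (U != X) on D(U)={2,3,4,5} D(X)={1,2,3,4,5}: no change => not a revision
Constraint 3 (X != U) on D(X)={1,2,3,4,5} D(U)={2,3,4,5}: no change => not a revision
Constraint 4 (X + U = W) on D(X)={1,2,3,4,5} D(U)={2,3,4,5} D(W)={1,2,4,5}: X {1,2,3,4,5}->{1,2,3}; U {2,3,4,5}->{2,3,4}; W {1,2,4,5}->{4,5} => REVISION
Total revisions = 1

Answer: 1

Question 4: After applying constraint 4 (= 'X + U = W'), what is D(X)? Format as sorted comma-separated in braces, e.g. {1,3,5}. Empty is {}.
Constraint 1 (U != W) on D(U)={2,3,4,5} D(W)={1,2,4,5}: no change
Constraint 2 (U != X) on D(U)={2,3,4,5} D(X)={1,2,3,4,5}: no change
Constraint 3 (X != U) on D(X)={1,2,3,4,5} D(U)={2,3,4,5}: no change
Constraint 4 (X + U = W) on D(X)={1,2,3,4,5} D(U)={2,3,4,5} D(W)={1,2,4,5}: X {1,2,3,4,5}->{1,2,3}; U {2,3,4,5}->{2,3,4}; W {1,2,4,5}->{4,5}
So after constraint 4: D(X) = {1,2,3}

Answer: {1,2,3}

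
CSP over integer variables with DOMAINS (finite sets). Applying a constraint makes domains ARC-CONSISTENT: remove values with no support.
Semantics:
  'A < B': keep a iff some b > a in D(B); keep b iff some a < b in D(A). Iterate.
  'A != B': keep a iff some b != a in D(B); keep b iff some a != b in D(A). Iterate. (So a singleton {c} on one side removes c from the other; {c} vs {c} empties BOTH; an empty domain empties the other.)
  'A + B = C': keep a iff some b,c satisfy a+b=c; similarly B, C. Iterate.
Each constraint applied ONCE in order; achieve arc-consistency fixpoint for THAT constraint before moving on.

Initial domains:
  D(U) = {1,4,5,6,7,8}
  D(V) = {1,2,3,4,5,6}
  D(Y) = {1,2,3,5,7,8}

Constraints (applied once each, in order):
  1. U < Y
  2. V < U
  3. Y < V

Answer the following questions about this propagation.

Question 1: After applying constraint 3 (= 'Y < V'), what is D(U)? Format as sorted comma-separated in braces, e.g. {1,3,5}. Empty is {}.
Answer: {4,5,6,7}

Derivation:
Constraint 1 (U < Y) on D(U)={1,4,5,6,7,8} D(Y)={1,2,3,5,7,8}: U {1,4,5,6,7,8}->{1,4,5,6,7}; Y {1,2,3,5,7,8}->{2,3,5,7,8}
Constraint 2 (V < U) on D(V)={1,2,3,4,5,6} D(U)={1,4,5,6,7}: U {1,4,5,6,7}->{4,5,6,7}
Constraint 3 (Y < V) on D(Y)={2,3,5,7,8} D(V)={1,2,3,4,5,6}: Y {2,3,5,7,8}->{2,3,5}; V {1,2,3,4,5,6}->{3,4,5,6}
So after constraint 3: D(U) = {4,5,6,7}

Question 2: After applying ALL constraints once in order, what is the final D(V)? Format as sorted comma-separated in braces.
Answer: {3,4,5,6}

Derivation:
Constraint 1 (U < Y) on D(U)={1,4,5,6,7,8} D(Y)={1,2,3,5,7,8}: U {1,4,5,6,7,8}->{1,4,5,6,7}; Y {1,2,3,5,7,8}->{2,3,5,7,8}
Constraint 2 (V < U) on D(V)={1,2,3,4,5,6} D(U)={1,4,5,6,7}: U {1,4,5,6,7}->{4,5,6,7}
Constraint 3 (Y < V) on D(Y)={2,3,5,7,8} D(V)={1,2,3,4,5,6}: Y {2,3,5,7,8}->{2,3,5}; V {1,2,3,4,5,6}->{3,4,5,6}
So after all 3 constraints: D(V) = {3,4,5,6}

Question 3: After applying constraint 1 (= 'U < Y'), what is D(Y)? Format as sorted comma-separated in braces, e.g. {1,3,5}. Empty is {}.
Constraint 1 (U < Y) on D(U)={1,4,5,6,7,8} D(Y)={1,2,3,5,7,8}: U {1,4,5,6,7,8}->{1,4,5,6,7}; Y {1,2,3,5,7,8}->{2,3,5,7,8}
So after constraint 1: D(Y) = {2,3,5,7,8}

Answer: {2,3,5,7,8}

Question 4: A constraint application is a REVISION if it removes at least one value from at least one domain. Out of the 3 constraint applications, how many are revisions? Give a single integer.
Answer: 3

Derivation:
Constraint 1 (U < Y) on D(U)={1,4,5,6,7,8} D(Y)={1,2,3,5,7,8}: U {1,4,5,6,7,8}->{1,4,5,6,7}; Y {1,2,3,5,7,8}->{2,3,5,7,8} => REVISION
Constraint 2 (V < U) on D(V)={1,2,3,4,5,6} D(U)={1,4,5,6,7}: U {1,4,5,6,7}->{4,5,6,7} => REVISION
Constraint 3 (Y < V) on D(Y)={2,3,5,7,8} D(V)={1,2,3,4,5,6}: Y {2,3,5,7,8}->{2,3,5}; V {1,2,3,4,5,6}->{3,4,5,6} => REVISION
Total revisions = 3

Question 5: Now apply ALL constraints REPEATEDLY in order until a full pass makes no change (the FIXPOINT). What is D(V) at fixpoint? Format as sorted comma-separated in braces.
Answer: {}

Derivation:
pass 0 (initial): D(V)={1,2,3,4,5,6}
pass 1: U {1,4,5,6,7,8}->{4,5,6,7}; V {1,2,3,4,5,6}->{3,4,5,6}; Y {1,2,3,5,7,8}->{2,3,5}
pass 2: U {4,5,6,7}->{4}; V {3,4,5,6}->{}; Y {2,3,5}->{}
pass 3: U {4}->{}
pass 4: no change
Fixpoint after 4 passes: D(V) = {}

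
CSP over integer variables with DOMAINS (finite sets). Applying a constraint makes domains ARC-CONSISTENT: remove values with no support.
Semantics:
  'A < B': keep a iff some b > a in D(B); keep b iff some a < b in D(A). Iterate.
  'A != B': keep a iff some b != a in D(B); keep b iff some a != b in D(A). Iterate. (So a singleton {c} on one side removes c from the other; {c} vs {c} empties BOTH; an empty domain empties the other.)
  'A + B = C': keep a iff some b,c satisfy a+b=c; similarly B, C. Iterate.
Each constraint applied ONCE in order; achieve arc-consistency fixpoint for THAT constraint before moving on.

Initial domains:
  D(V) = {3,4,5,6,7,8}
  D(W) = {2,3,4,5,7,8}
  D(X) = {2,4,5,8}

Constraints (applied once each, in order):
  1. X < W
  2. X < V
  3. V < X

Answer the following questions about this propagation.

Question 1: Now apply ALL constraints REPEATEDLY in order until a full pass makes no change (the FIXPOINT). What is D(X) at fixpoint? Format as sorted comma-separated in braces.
Answer: {}

Derivation:
pass 0 (initial): D(X)={2,4,5,8}
pass 1: V {3,4,5,6,7,8}->{3,4}; W {2,3,4,5,7,8}->{3,4,5,7,8}; X {2,4,5,8}->{4,5}
pass 2: V {3,4}->{}; W {3,4,5,7,8}->{5,7,8}; X {4,5}->{}
pass 3: W {5,7,8}->{}
pass 4: no change
Fixpoint after 4 passes: D(X) = {}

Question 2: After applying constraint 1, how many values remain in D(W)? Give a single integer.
Answer: 5

Derivation:
Constraint 1 (X < W) on D(X)={2,4,5,8} D(W)={2,3,4,5,7,8}: X {2,4,5,8}->{2,4,5}; W {2,3,4,5,7,8}->{3,4,5,7,8}
So after constraint 1: D(W)={3,4,5,7,8}, size = 5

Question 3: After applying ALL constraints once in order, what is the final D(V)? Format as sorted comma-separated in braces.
Constraint 1 (X < W) on D(X)={2,4,5,8} D(W)={2,3,4,5,7,8}: X {2,4,5,8}->{2,4,5}; W {2,3,4,5,7,8}->{3,4,5,7,8}
Constraint 2 (X < V) on D(X)={2,4,5} D(V)={3,4,5,6,7,8}: no change
Constraint 3 (V < X) on D(V)={3,4,5,6,7,8} D(X)={2,4,5}: V {3,4,5,6,7,8}->{3,4}; X {2,4,5}->{4,5}
So after all 3 constraints: D(V) = {3,4}

Answer: {3,4}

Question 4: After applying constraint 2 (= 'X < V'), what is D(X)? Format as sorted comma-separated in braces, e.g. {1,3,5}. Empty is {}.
Constraint 1 (X < W) on D(X)={2,4,5,8} D(W)={2,3,4,5,7,8}: X {2,4,5,8}->{2,4,5}; W {2,3,4,5,7,8}->{3,4,5,7,8}
Constraint 2 (X < V) on D(X)={2,4,5} D(V)={3,4,5,6,7,8}: no change
So after constraint 2: D(X) = {2,4,5}

Answer: {2,4,5}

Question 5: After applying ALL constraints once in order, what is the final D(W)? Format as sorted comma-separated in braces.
Constraint 1 (X < W) on D(X)={2,4,5,8} D(W)={2,3,4,5,7,8}: X {2,4,5,8}->{2,4,5}; W {2,3,4,5,7,8}->{3,4,5,7,8}
Constraint 2 (X < V) on D(X)={2,4,5} D(V)={3,4,5,6,7,8}: no change
Constraint 3 (V < X) on D(V)={3,4,5,6,7,8} D(X)={2,4,5}: V {3,4,5,6,7,8}->{3,4}; X {2,4,5}->{4,5}
So after all 3 constraints: D(W) = {3,4,5,7,8}

Answer: {3,4,5,7,8}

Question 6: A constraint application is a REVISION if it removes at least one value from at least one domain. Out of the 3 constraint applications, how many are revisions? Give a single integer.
Answer: 2

Derivation:
Constraint 1 (X < W) on D(X)={2,4,5,8} D(W)={2,3,4,5,7,8}: X {2,4,5,8}->{2,4,5}; W {2,3,4,5,7,8}->{3,4,5,7,8} => REVISION
Constraint 2 (X < V) on D(X)={2,4,5} D(V)={3,4,5,6,7,8}: no change => not a revision
Constraint 3 (V < X) on D(V)={3,4,5,6,7,8} D(X)={2,4,5}: V {3,4,5,6,7,8}->{3,4}; X {2,4,5}->{4,5} => REVISION
Total revisions = 2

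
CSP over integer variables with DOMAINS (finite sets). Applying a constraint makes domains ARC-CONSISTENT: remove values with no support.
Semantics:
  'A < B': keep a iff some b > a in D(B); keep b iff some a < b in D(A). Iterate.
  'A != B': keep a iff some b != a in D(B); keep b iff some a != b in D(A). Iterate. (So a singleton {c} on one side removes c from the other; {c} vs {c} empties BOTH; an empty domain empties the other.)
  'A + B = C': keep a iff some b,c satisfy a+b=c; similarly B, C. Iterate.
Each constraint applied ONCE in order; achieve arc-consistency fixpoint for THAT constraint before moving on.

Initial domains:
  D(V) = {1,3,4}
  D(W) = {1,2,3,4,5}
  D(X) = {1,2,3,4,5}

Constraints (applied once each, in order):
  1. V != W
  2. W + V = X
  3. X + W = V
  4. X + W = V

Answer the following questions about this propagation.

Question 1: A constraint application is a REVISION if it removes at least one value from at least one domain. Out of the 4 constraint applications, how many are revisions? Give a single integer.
Answer: 2

Derivation:
Constraint 1 (V != W) on D(V)={1,3,4} D(W)={1,2,3,4,5}: no change => not a revision
Constraint 2 (W + V = X) on D(W)={1,2,3,4,5} D(V)={1,3,4} D(X)={1,2,3,4,5}: W {1,2,3,4,5}->{1,2,3,4}; X {1,2,3,4,5}->{2,3,4,5} => REVISION
Constraint 3 (X + W = V) on D(X)={2,3,4,5} D(W)={1,2,3,4} D(V)={1,3,4}: X {2,3,4,5}->{2,3}; W {1,2,3,4}->{1,2}; V {1,3,4}->{3,4} => REVISION
Constraint 4 (X + W = V) on D(X)={2,3} D(W)={1,2} D(V)={3,4}: no change => not a revision
Total revisions = 2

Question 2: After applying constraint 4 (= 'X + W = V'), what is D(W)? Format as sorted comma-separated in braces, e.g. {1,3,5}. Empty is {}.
Constraint 1 (V != W) on D(V)={1,3,4} D(W)={1,2,3,4,5}: no change
Constraint 2 (W + V = X) on D(W)={1,2,3,4,5} D(V)={1,3,4} D(X)={1,2,3,4,5}: W {1,2,3,4,5}->{1,2,3,4}; X {1,2,3,4,5}->{2,3,4,5}
Constraint 3 (X + W = V) on D(X)={2,3,4,5} D(W)={1,2,3,4} D(V)={1,3,4}: X {2,3,4,5}->{2,3}; W {1,2,3,4}->{1,2}; V {1,3,4}->{3,4}
Constraint 4 (X + W = V) on D(X)={2,3} D(W)={1,2} D(V)={3,4}: no change
So after constraint 4: D(W) = {1,2}

Answer: {1,2}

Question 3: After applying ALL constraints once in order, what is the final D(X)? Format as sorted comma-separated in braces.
Answer: {2,3}

Derivation:
Constraint 1 (V != W) on D(V)={1,3,4} D(W)={1,2,3,4,5}: no change
Constraint 2 (W + V = X) on D(W)={1,2,3,4,5} D(V)={1,3,4} D(X)={1,2,3,4,5}: W {1,2,3,4,5}->{1,2,3,4}; X {1,2,3,4,5}->{2,3,4,5}
Constraint 3 (X + W = V) on D(X)={2,3,4,5} D(W)={1,2,3,4} D(V)={1,3,4}: X {2,3,4,5}->{2,3}; W {1,2,3,4}->{1,2}; V {1,3,4}->{3,4}
Constraint 4 (X + W = V) on D(X)={2,3} D(W)={1,2} D(V)={3,4}: no change
So after all 4 constraints: D(X) = {2,3}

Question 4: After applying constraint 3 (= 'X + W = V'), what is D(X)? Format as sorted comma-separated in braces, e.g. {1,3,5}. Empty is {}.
Constraint 1 (V != W) on D(V)={1,3,4} D(W)={1,2,3,4,5}: no change
Constraint 2 (W + V = X) on D(W)={1,2,3,4,5} D(V)={1,3,4} D(X)={1,2,3,4,5}: W {1,2,3,4,5}->{1,2,3,4}; X {1,2,3,4,5}->{2,3,4,5}
Constraint 3 (X + W = V) on D(X)={2,3,4,5} D(W)={1,2,3,4} D(V)={1,3,4}: X {2,3,4,5}->{2,3}; W {1,2,3,4}->{1,2}; V {1,3,4}->{3,4}
So after constraint 3: D(X) = {2,3}

Answer: {2,3}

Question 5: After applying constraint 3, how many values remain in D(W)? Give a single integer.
Constraint 1 (V != W) on D(V)={1,3,4} D(W)={1,2,3,4,5}: no change
Constraint 2 (W + V = X) on D(W)={1,2,3,4,5} D(V)={1,3,4} D(X)={1,2,3,4,5}: W {1,2,3,4,5}->{1,2,3,4}; X {1,2,3,4,5}->{2,3,4,5}
Constraint 3 (X + W = V) on D(X)={2,3,4,5} D(W)={1,2,3,4} D(V)={1,3,4}: X {2,3,4,5}->{2,3}; W {1,2,3,4}->{1,2}; V {1,3,4}->{3,4}
So after constraint 3: D(W)={1,2}, size = 2

Answer: 2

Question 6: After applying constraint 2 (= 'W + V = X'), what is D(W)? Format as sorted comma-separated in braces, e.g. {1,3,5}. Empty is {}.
Answer: {1,2,3,4}

Derivation:
Constraint 1 (V != W) on D(V)={1,3,4} D(W)={1,2,3,4,5}: no change
Constraint 2 (W + V = X) on D(W)={1,2,3,4,5} D(V)={1,3,4} D(X)={1,2,3,4,5}: W {1,2,3,4,5}->{1,2,3,4}; X {1,2,3,4,5}->{2,3,4,5}
So after constraint 2: D(W) = {1,2,3,4}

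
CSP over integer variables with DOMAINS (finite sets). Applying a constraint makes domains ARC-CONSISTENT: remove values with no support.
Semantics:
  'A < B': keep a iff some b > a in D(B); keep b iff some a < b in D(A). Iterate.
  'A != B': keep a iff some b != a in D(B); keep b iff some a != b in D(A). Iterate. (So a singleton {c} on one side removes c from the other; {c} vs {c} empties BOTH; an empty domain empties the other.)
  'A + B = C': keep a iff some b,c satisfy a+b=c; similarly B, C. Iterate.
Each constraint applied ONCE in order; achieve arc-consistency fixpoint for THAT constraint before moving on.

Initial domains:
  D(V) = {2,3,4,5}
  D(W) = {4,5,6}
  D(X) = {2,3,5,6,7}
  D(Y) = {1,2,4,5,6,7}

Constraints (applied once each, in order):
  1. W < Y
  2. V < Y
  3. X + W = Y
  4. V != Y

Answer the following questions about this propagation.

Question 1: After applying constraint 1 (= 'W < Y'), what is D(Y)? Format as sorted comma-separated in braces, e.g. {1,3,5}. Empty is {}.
Constraint 1 (W < Y) on D(W)={4,5,6} D(Y)={1,2,4,5,6,7}: Y {1,2,4,5,6,7}->{5,6,7}
So after constraint 1: D(Y) = {5,6,7}

Answer: {5,6,7}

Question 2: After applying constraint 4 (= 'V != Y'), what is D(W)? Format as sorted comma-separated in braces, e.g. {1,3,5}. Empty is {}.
Answer: {4,5}

Derivation:
Constraint 1 (W < Y) on D(W)={4,5,6} D(Y)={1,2,4,5,6,7}: Y {1,2,4,5,6,7}->{5,6,7}
Constraint 2 (V < Y) on D(V)={2,3,4,5} D(Y)={5,6,7}: no change
Constraint 3 (X + W = Y) on D(X)={2,3,5,6,7} D(W)={4,5,6} D(Y)={5,6,7}: X {2,3,5,6,7}->{2,3}; W {4,5,6}->{4,5}; Y {5,6,7}->{6,7}
Constraint 4 (V != Y) on D(V)={2,3,4,5} D(Y)={6,7}: no change
So after constraint 4: D(W) = {4,5}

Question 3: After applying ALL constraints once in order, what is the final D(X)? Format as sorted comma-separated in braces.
Constraint 1 (W < Y) on D(W)={4,5,6} D(Y)={1,2,4,5,6,7}: Y {1,2,4,5,6,7}->{5,6,7}
Constraint 2 (V < Y) on D(V)={2,3,4,5} D(Y)={5,6,7}: no change
Constraint 3 (X + W = Y) on D(X)={2,3,5,6,7} D(W)={4,5,6} D(Y)={5,6,7}: X {2,3,5,6,7}->{2,3}; W {4,5,6}->{4,5}; Y {5,6,7}->{6,7}
Constraint 4 (V != Y) on D(V)={2,3,4,5} D(Y)={6,7}: no change
So after all 4 constraints: D(X) = {2,3}

Answer: {2,3}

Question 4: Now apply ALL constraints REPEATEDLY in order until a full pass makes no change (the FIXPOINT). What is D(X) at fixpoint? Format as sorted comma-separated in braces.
pass 0 (initial): D(X)={2,3,5,6,7}
pass 1: W {4,5,6}->{4,5}; X {2,3,5,6,7}->{2,3}; Y {1,2,4,5,6,7}->{6,7}
pass 2: no change
Fixpoint after 2 passes: D(X) = {2,3}

Answer: {2,3}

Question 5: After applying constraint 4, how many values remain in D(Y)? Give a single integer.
Answer: 2

Derivation:
Constraint 1 (W < Y) on D(W)={4,5,6} D(Y)={1,2,4,5,6,7}: Y {1,2,4,5,6,7}->{5,6,7}
Constraint 2 (V < Y) on D(V)={2,3,4,5} D(Y)={5,6,7}: no change
Constraint 3 (X + W = Y) on D(X)={2,3,5,6,7} D(W)={4,5,6} D(Y)={5,6,7}: X {2,3,5,6,7}->{2,3}; W {4,5,6}->{4,5}; Y {5,6,7}->{6,7}
Constraint 4 (V != Y) on D(V)={2,3,4,5} D(Y)={6,7}: no change
So after constraint 4: D(Y)={6,7}, size = 2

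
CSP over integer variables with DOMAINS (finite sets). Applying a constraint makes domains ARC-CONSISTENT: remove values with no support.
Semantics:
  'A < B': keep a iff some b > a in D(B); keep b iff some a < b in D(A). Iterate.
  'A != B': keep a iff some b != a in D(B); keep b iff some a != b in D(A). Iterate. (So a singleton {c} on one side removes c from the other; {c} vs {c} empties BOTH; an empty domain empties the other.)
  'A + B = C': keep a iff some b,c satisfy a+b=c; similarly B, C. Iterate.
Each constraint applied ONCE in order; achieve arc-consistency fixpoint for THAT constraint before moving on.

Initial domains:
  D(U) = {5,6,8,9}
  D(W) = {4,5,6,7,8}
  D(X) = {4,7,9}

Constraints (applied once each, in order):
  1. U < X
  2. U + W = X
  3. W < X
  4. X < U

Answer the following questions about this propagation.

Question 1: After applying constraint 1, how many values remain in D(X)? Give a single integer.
Constraint 1 (U < X) on D(U)={5,6,8,9} D(X)={4,7,9}: U {5,6,8,9}->{5,6,8}; X {4,7,9}->{7,9}
So after constraint 1: D(X)={7,9}, size = 2

Answer: 2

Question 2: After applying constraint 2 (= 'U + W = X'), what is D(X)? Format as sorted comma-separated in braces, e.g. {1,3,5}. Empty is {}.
Answer: {9}

Derivation:
Constraint 1 (U < X) on D(U)={5,6,8,9} D(X)={4,7,9}: U {5,6,8,9}->{5,6,8}; X {4,7,9}->{7,9}
Constraint 2 (U + W = X) on D(U)={5,6,8} D(W)={4,5,6,7,8} D(X)={7,9}: U {5,6,8}->{5}; W {4,5,6,7,8}->{4}; X {7,9}->{9}
So after constraint 2: D(X) = {9}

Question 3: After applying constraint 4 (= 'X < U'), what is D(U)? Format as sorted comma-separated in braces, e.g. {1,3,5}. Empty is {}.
Constraint 1 (U < X) on D(U)={5,6,8,9} D(X)={4,7,9}: U {5,6,8,9}->{5,6,8}; X {4,7,9}->{7,9}
Constraint 2 (U + W = X) on D(U)={5,6,8} D(W)={4,5,6,7,8} D(X)={7,9}: U {5,6,8}->{5}; W {4,5,6,7,8}->{4}; X {7,9}->{9}
Constraint 3 (W < X) on D(W)={4} D(X)={9}: no change
Constraint 4 (X < U) on D(X)={9} D(U)={5}: X {9}->{}; U {5}->{}
So after constraint 4: D(U) = {}

Answer: {}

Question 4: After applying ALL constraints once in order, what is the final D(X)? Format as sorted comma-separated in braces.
Constraint 1 (U < X) on D(U)={5,6,8,9} D(X)={4,7,9}: U {5,6,8,9}->{5,6,8}; X {4,7,9}->{7,9}
Constraint 2 (U + W = X) on D(U)={5,6,8} D(W)={4,5,6,7,8} D(X)={7,9}: U {5,6,8}->{5}; W {4,5,6,7,8}->{4}; X {7,9}->{9}
Constraint 3 (W < X) on D(W)={4} D(X)={9}: no change
Constraint 4 (X < U) on D(X)={9} D(U)={5}: X {9}->{}; U {5}->{}
So after all 4 constraints: D(X) = {}

Answer: {}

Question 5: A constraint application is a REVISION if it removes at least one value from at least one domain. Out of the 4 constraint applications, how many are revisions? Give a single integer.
Constraint 1 (U < X) on D(U)={5,6,8,9} D(X)={4,7,9}: U {5,6,8,9}->{5,6,8}; X {4,7,9}->{7,9} => REVISION
Constraint 2 (U + W = X) on D(U)={5,6,8} D(W)={4,5,6,7,8} D(X)={7,9}: U {5,6,8}->{5}; W {4,5,6,7,8}->{4}; X {7,9}->{9} => REVISION
Constraint 3 (W < X) on D(W)={4} D(X)={9}: no change => not a revision
Constraint 4 (X < U) on D(X)={9} D(U)={5}: X {9}->{}; U {5}->{} => REVISION
Total revisions = 3

Answer: 3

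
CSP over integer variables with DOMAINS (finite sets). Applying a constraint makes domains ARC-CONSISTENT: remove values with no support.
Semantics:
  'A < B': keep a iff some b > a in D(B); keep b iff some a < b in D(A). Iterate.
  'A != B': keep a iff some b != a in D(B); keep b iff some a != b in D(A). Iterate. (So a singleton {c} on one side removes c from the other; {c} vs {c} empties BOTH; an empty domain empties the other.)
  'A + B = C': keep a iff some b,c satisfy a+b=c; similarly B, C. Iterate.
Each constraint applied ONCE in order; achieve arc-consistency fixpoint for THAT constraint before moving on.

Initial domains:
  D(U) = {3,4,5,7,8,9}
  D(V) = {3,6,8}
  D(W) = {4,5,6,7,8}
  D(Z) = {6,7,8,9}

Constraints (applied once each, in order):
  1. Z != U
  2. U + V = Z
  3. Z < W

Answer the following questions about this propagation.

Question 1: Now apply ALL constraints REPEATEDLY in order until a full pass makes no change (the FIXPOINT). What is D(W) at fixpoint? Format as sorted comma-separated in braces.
pass 0 (initial): D(W)={4,5,6,7,8}
pass 1: U {3,4,5,7,8,9}->{3,4,5}; V {3,6,8}->{3,6}; W {4,5,6,7,8}->{7,8}; Z {6,7,8,9}->{6,7}
pass 2: U {3,4,5}->{3,4}; V {3,6}->{3}
pass 3: no change
Fixpoint after 3 passes: D(W) = {7,8}

Answer: {7,8}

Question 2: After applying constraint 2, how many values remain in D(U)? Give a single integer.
Constraint 1 (Z != U) on D(Z)={6,7,8,9} D(U)={3,4,5,7,8,9}: no change
Constraint 2 (U + V = Z) on D(U)={3,4,5,7,8,9} D(V)={3,6,8} D(Z)={6,7,8,9}: U {3,4,5,7,8,9}->{3,4,5}; V {3,6,8}->{3,6}
So after constraint 2: D(U)={3,4,5}, size = 3

Answer: 3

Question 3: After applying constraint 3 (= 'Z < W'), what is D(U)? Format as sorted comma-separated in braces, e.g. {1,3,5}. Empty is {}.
Constraint 1 (Z != U) on D(Z)={6,7,8,9} D(U)={3,4,5,7,8,9}: no change
Constraint 2 (U + V = Z) on D(U)={3,4,5,7,8,9} D(V)={3,6,8} D(Z)={6,7,8,9}: U {3,4,5,7,8,9}->{3,4,5}; V {3,6,8}->{3,6}
Constraint 3 (Z < W) on D(Z)={6,7,8,9} D(W)={4,5,6,7,8}: Z {6,7,8,9}->{6,7}; W {4,5,6,7,8}->{7,8}
So after constraint 3: D(U) = {3,4,5}

Answer: {3,4,5}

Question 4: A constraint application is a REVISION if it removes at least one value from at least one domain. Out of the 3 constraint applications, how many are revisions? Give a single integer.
Constraint 1 (Z != U) on D(Z)={6,7,8,9} D(U)={3,4,5,7,8,9}: no change => not a revision
Constraint 2 (U + V = Z) on D(U)={3,4,5,7,8,9} D(V)={3,6,8} D(Z)={6,7,8,9}: U {3,4,5,7,8,9}->{3,4,5}; V {3,6,8}->{3,6} => REVISION
Constraint 3 (Z < W) on D(Z)={6,7,8,9} D(W)={4,5,6,7,8}: Z {6,7,8,9}->{6,7}; W {4,5,6,7,8}->{7,8} => REVISION
Total revisions = 2

Answer: 2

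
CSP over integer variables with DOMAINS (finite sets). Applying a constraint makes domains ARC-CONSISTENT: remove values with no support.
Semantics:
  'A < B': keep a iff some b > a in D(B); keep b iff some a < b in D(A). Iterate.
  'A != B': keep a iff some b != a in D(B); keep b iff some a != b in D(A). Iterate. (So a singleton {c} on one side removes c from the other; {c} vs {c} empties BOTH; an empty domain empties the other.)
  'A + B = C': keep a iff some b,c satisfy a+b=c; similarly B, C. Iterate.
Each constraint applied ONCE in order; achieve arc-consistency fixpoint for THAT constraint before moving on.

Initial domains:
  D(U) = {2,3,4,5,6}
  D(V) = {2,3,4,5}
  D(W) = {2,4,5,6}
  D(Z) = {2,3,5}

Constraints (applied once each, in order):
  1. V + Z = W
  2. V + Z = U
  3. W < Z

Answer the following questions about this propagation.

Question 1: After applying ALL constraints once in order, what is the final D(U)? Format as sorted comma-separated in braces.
Constraint 1 (V + Z = W) on D(V)={2,3,4,5} D(Z)={2,3,5} D(W)={2,4,5,6}: V {2,3,4,5}->{2,3,4}; Z {2,3,5}->{2,3}; W {2,4,5,6}->{4,5,6}
Constraint 2 (V + Z = U) on D(V)={2,3,4} D(Z)={2,3} D(U)={2,3,4,5,6}: U {2,3,4,5,6}->{4,5,6}
Constraint 3 (W < Z) on D(W)={4,5,6} D(Z)={2,3}: W {4,5,6}->{}; Z {2,3}->{}
So after all 3 constraints: D(U) = {4,5,6}

Answer: {4,5,6}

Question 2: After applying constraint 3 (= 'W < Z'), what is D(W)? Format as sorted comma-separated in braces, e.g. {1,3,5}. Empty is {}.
Answer: {}

Derivation:
Constraint 1 (V + Z = W) on D(V)={2,3,4,5} D(Z)={2,3,5} D(W)={2,4,5,6}: V {2,3,4,5}->{2,3,4}; Z {2,3,5}->{2,3}; W {2,4,5,6}->{4,5,6}
Constraint 2 (V + Z = U) on D(V)={2,3,4} D(Z)={2,3} D(U)={2,3,4,5,6}: U {2,3,4,5,6}->{4,5,6}
Constraint 3 (W < Z) on D(W)={4,5,6} D(Z)={2,3}: W {4,5,6}->{}; Z {2,3}->{}
So after constraint 3: D(W) = {}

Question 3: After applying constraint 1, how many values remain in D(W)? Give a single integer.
Answer: 3

Derivation:
Constraint 1 (V + Z = W) on D(V)={2,3,4,5} D(Z)={2,3,5} D(W)={2,4,5,6}: V {2,3,4,5}->{2,3,4}; Z {2,3,5}->{2,3}; W {2,4,5,6}->{4,5,6}
So after constraint 1: D(W)={4,5,6}, size = 3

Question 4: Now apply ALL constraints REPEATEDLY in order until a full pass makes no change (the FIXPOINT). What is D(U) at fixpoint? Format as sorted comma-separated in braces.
Answer: {}

Derivation:
pass 0 (initial): D(U)={2,3,4,5,6}
pass 1: U {2,3,4,5,6}->{4,5,6}; V {2,3,4,5}->{2,3,4}; W {2,4,5,6}->{}; Z {2,3,5}->{}
pass 2: U {4,5,6}->{}; V {2,3,4}->{}
pass 3: no change
Fixpoint after 3 passes: D(U) = {}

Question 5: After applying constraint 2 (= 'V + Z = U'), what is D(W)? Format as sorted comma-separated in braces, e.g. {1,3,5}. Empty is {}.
Constraint 1 (V + Z = W) on D(V)={2,3,4,5} D(Z)={2,3,5} D(W)={2,4,5,6}: V {2,3,4,5}->{2,3,4}; Z {2,3,5}->{2,3}; W {2,4,5,6}->{4,5,6}
Constraint 2 (V + Z = U) on D(V)={2,3,4} D(Z)={2,3} D(U)={2,3,4,5,6}: U {2,3,4,5,6}->{4,5,6}
So after constraint 2: D(W) = {4,5,6}

Answer: {4,5,6}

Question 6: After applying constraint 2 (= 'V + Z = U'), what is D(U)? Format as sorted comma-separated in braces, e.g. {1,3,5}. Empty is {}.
Constraint 1 (V + Z = W) on D(V)={2,3,4,5} D(Z)={2,3,5} D(W)={2,4,5,6}: V {2,3,4,5}->{2,3,4}; Z {2,3,5}->{2,3}; W {2,4,5,6}->{4,5,6}
Constraint 2 (V + Z = U) on D(V)={2,3,4} D(Z)={2,3} D(U)={2,3,4,5,6}: U {2,3,4,5,6}->{4,5,6}
So after constraint 2: D(U) = {4,5,6}

Answer: {4,5,6}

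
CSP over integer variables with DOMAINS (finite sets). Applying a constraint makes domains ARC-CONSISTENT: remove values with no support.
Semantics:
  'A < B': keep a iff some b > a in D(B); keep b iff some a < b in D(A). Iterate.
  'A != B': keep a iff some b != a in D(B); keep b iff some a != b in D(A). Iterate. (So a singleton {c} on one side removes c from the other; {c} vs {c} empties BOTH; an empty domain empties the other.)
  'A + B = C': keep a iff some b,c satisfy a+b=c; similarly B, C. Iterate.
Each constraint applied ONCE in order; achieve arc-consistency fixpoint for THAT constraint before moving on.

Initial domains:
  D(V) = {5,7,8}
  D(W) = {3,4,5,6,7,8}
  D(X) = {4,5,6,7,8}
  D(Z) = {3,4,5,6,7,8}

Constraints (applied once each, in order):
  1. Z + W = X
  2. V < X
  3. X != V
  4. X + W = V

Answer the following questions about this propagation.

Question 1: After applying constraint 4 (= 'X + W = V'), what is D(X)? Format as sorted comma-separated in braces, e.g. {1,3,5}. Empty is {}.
Answer: {}

Derivation:
Constraint 1 (Z + W = X) on D(Z)={3,4,5,6,7,8} D(W)={3,4,5,6,7,8} D(X)={4,5,6,7,8}: Z {3,4,5,6,7,8}->{3,4,5}; W {3,4,5,6,7,8}->{3,4,5}; X {4,5,6,7,8}->{6,7,8}
Constraint 2 (V < X) on D(V)={5,7,8} D(X)={6,7,8}: V {5,7,8}->{5,7}
Constraint 3 (X != V) on D(X)={6,7,8} D(V)={5,7}: no change
Constraint 4 (X + W = V) on D(X)={6,7,8} D(W)={3,4,5} D(V)={5,7}: X {6,7,8}->{}; W {3,4,5}->{}; V {5,7}->{}
So after constraint 4: D(X) = {}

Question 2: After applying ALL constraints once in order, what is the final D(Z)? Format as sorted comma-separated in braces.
Answer: {3,4,5}

Derivation:
Constraint 1 (Z + W = X) on D(Z)={3,4,5,6,7,8} D(W)={3,4,5,6,7,8} D(X)={4,5,6,7,8}: Z {3,4,5,6,7,8}->{3,4,5}; W {3,4,5,6,7,8}->{3,4,5}; X {4,5,6,7,8}->{6,7,8}
Constraint 2 (V < X) on D(V)={5,7,8} D(X)={6,7,8}: V {5,7,8}->{5,7}
Constraint 3 (X != V) on D(X)={6,7,8} D(V)={5,7}: no change
Constraint 4 (X + W = V) on D(X)={6,7,8} D(W)={3,4,5} D(V)={5,7}: X {6,7,8}->{}; W {3,4,5}->{}; V {5,7}->{}
So after all 4 constraints: D(Z) = {3,4,5}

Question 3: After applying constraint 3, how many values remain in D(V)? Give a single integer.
Answer: 2

Derivation:
Constraint 1 (Z + W = X) on D(Z)={3,4,5,6,7,8} D(W)={3,4,5,6,7,8} D(X)={4,5,6,7,8}: Z {3,4,5,6,7,8}->{3,4,5}; W {3,4,5,6,7,8}->{3,4,5}; X {4,5,6,7,8}->{6,7,8}
Constraint 2 (V < X) on D(V)={5,7,8} D(X)={6,7,8}: V {5,7,8}->{5,7}
Constraint 3 (X != V) on D(X)={6,7,8} D(V)={5,7}: no change
So after constraint 3: D(V)={5,7}, size = 2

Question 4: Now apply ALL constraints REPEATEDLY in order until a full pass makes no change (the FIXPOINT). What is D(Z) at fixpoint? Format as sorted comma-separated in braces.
pass 0 (initial): D(Z)={3,4,5,6,7,8}
pass 1: V {5,7,8}->{}; W {3,4,5,6,7,8}->{}; X {4,5,6,7,8}->{}; Z {3,4,5,6,7,8}->{3,4,5}
pass 2: Z {3,4,5}->{}
pass 3: no change
Fixpoint after 3 passes: D(Z) = {}

Answer: {}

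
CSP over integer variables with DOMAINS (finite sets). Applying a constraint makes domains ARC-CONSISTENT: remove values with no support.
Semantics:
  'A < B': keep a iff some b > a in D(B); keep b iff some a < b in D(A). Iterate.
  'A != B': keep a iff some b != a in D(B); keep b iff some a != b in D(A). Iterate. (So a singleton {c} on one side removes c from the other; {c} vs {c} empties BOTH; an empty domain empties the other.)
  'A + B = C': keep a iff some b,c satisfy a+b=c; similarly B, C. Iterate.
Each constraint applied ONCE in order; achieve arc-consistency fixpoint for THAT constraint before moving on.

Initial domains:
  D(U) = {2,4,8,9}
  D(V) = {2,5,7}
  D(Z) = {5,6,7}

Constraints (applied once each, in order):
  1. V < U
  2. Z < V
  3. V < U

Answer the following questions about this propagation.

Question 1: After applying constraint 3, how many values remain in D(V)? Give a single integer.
Answer: 1

Derivation:
Constraint 1 (V < U) on D(V)={2,5,7} D(U)={2,4,8,9}: U {2,4,8,9}->{4,8,9}
Constraint 2 (Z < V) on D(Z)={5,6,7} D(V)={2,5,7}: Z {5,6,7}->{5,6}; V {2,5,7}->{7}
Constraint 3 (V < U) on D(V)={7} D(U)={4,8,9}: U {4,8,9}->{8,9}
So after constraint 3: D(V)={7}, size = 1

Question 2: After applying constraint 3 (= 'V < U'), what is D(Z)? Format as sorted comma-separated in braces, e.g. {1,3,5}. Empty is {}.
Answer: {5,6}

Derivation:
Constraint 1 (V < U) on D(V)={2,5,7} D(U)={2,4,8,9}: U {2,4,8,9}->{4,8,9}
Constraint 2 (Z < V) on D(Z)={5,6,7} D(V)={2,5,7}: Z {5,6,7}->{5,6}; V {2,5,7}->{7}
Constraint 3 (V < U) on D(V)={7} D(U)={4,8,9}: U {4,8,9}->{8,9}
So after constraint 3: D(Z) = {5,6}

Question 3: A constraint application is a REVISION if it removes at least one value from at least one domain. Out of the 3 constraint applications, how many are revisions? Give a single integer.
Constraint 1 (V < U) on D(V)={2,5,7} D(U)={2,4,8,9}: U {2,4,8,9}->{4,8,9} => REVISION
Constraint 2 (Z < V) on D(Z)={5,6,7} D(V)={2,5,7}: Z {5,6,7}->{5,6}; V {2,5,7}->{7} => REVISION
Constraint 3 (V < U) on D(V)={7} D(U)={4,8,9}: U {4,8,9}->{8,9} => REVISION
Total revisions = 3

Answer: 3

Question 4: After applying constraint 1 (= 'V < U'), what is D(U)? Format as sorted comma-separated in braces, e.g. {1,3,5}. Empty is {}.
Constraint 1 (V < U) on D(V)={2,5,7} D(U)={2,4,8,9}: U {2,4,8,9}->{4,8,9}
So after constraint 1: D(U) = {4,8,9}

Answer: {4,8,9}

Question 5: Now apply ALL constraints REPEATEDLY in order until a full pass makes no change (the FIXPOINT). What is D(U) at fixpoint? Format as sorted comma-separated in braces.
Answer: {8,9}

Derivation:
pass 0 (initial): D(U)={2,4,8,9}
pass 1: U {2,4,8,9}->{8,9}; V {2,5,7}->{7}; Z {5,6,7}->{5,6}
pass 2: no change
Fixpoint after 2 passes: D(U) = {8,9}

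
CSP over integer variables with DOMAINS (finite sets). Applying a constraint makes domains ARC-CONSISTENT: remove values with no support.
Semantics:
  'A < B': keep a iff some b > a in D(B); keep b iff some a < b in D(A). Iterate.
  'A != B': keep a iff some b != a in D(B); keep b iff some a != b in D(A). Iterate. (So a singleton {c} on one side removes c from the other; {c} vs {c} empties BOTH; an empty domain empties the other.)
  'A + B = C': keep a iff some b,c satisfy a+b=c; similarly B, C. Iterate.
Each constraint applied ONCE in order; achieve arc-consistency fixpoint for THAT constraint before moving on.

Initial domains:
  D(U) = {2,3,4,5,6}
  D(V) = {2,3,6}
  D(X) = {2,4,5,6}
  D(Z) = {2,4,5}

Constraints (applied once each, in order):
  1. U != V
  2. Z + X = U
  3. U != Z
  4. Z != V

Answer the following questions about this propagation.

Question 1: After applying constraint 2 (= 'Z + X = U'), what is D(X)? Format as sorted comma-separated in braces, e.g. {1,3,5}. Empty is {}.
Constraint 1 (U != V) on D(U)={2,3,4,5,6} D(V)={2,3,6}: no change
Constraint 2 (Z + X = U) on D(Z)={2,4,5} D(X)={2,4,5,6} D(U)={2,3,4,5,6}: Z {2,4,5}->{2,4}; X {2,4,5,6}->{2,4}; U {2,3,4,5,6}->{4,6}
So after constraint 2: D(X) = {2,4}

Answer: {2,4}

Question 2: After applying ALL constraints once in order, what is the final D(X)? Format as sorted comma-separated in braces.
Answer: {2,4}

Derivation:
Constraint 1 (U != V) on D(U)={2,3,4,5,6} D(V)={2,3,6}: no change
Constraint 2 (Z + X = U) on D(Z)={2,4,5} D(X)={2,4,5,6} D(U)={2,3,4,5,6}: Z {2,4,5}->{2,4}; X {2,4,5,6}->{2,4}; U {2,3,4,5,6}->{4,6}
Constraint 3 (U != Z) on D(U)={4,6} D(Z)={2,4}: no change
Constraint 4 (Z != V) on D(Z)={2,4} D(V)={2,3,6}: no change
So after all 4 constraints: D(X) = {2,4}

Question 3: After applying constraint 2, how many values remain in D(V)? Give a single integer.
Answer: 3

Derivation:
Constraint 1 (U != V) on D(U)={2,3,4,5,6} D(V)={2,3,6}: no change
Constraint 2 (Z + X = U) on D(Z)={2,4,5} D(X)={2,4,5,6} D(U)={2,3,4,5,6}: Z {2,4,5}->{2,4}; X {2,4,5,6}->{2,4}; U {2,3,4,5,6}->{4,6}
So after constraint 2: D(V)={2,3,6}, size = 3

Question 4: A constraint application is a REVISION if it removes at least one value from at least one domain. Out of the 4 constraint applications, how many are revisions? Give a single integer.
Answer: 1

Derivation:
Constraint 1 (U != V) on D(U)={2,3,4,5,6} D(V)={2,3,6}: no change => not a revision
Constraint 2 (Z + X = U) on D(Z)={2,4,5} D(X)={2,4,5,6} D(U)={2,3,4,5,6}: Z {2,4,5}->{2,4}; X {2,4,5,6}->{2,4}; U {2,3,4,5,6}->{4,6} => REVISION
Constraint 3 (U != Z) on D(U)={4,6} D(Z)={2,4}: no change => not a revision
Constraint 4 (Z != V) on D(Z)={2,4} D(V)={2,3,6}: no change => not a revision
Total revisions = 1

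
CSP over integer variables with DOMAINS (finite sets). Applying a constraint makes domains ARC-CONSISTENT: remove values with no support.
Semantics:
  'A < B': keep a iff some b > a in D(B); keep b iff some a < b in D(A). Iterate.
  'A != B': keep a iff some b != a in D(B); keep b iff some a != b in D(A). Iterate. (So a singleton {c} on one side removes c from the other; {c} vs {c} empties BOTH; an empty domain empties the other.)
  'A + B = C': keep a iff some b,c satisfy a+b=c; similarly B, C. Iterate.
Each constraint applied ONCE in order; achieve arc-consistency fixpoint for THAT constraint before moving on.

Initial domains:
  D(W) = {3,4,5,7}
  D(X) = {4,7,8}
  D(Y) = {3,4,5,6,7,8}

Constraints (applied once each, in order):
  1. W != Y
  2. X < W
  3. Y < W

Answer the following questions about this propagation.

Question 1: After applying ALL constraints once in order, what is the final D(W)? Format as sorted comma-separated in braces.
Constraint 1 (W != Y) on D(W)={3,4,5,7} D(Y)={3,4,5,6,7,8}: no change
Constraint 2 (X < W) on D(X)={4,7,8} D(W)={3,4,5,7}: X {4,7,8}->{4}; W {3,4,5,7}->{5,7}
Constraint 3 (Y < W) on D(Y)={3,4,5,6,7,8} D(W)={5,7}: Y {3,4,5,6,7,8}->{3,4,5,6}
So after all 3 constraints: D(W) = {5,7}

Answer: {5,7}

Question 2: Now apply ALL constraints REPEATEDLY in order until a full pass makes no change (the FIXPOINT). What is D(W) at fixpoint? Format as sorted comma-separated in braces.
Answer: {5,7}

Derivation:
pass 0 (initial): D(W)={3,4,5,7}
pass 1: W {3,4,5,7}->{5,7}; X {4,7,8}->{4}; Y {3,4,5,6,7,8}->{3,4,5,6}
pass 2: no change
Fixpoint after 2 passes: D(W) = {5,7}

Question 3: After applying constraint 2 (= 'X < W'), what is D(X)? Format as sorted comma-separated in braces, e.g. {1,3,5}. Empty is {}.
Answer: {4}

Derivation:
Constraint 1 (W != Y) on D(W)={3,4,5,7} D(Y)={3,4,5,6,7,8}: no change
Constraint 2 (X < W) on D(X)={4,7,8} D(W)={3,4,5,7}: X {4,7,8}->{4}; W {3,4,5,7}->{5,7}
So after constraint 2: D(X) = {4}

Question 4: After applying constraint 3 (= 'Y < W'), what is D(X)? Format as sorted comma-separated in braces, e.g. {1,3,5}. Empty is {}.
Constraint 1 (W != Y) on D(W)={3,4,5,7} D(Y)={3,4,5,6,7,8}: no change
Constraint 2 (X < W) on D(X)={4,7,8} D(W)={3,4,5,7}: X {4,7,8}->{4}; W {3,4,5,7}->{5,7}
Constraint 3 (Y < W) on D(Y)={3,4,5,6,7,8} D(W)={5,7}: Y {3,4,5,6,7,8}->{3,4,5,6}
So after constraint 3: D(X) = {4}

Answer: {4}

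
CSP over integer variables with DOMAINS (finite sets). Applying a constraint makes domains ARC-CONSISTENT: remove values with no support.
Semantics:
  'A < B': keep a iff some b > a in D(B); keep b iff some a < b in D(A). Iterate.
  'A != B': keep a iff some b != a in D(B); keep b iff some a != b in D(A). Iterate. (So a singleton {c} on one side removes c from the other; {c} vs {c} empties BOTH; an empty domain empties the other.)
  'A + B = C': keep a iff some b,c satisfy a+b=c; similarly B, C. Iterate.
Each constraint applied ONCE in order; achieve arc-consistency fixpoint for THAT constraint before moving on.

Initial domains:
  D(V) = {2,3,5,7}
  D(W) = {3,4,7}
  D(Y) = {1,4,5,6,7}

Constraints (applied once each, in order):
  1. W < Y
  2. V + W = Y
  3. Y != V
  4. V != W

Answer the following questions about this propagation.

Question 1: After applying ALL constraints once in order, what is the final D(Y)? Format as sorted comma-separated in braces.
Constraint 1 (W < Y) on D(W)={3,4,7} D(Y)={1,4,5,6,7}: W {3,4,7}->{3,4}; Y {1,4,5,6,7}->{4,5,6,7}
Constraint 2 (V + W = Y) on D(V)={2,3,5,7} D(W)={3,4} D(Y)={4,5,6,7}: V {2,3,5,7}->{2,3}; Y {4,5,6,7}->{5,6,7}
Constraint 3 (Y != V) on D(Y)={5,6,7} D(V)={2,3}: no change
Constraint 4 (V != W) on D(V)={2,3} D(W)={3,4}: no change
So after all 4 constraints: D(Y) = {5,6,7}

Answer: {5,6,7}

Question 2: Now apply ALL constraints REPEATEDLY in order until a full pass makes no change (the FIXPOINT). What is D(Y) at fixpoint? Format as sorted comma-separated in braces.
pass 0 (initial): D(Y)={1,4,5,6,7}
pass 1: V {2,3,5,7}->{2,3}; W {3,4,7}->{3,4}; Y {1,4,5,6,7}->{5,6,7}
pass 2: no change
Fixpoint after 2 passes: D(Y) = {5,6,7}

Answer: {5,6,7}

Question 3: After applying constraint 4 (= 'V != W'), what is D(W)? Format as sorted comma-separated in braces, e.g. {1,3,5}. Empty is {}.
Answer: {3,4}

Derivation:
Constraint 1 (W < Y) on D(W)={3,4,7} D(Y)={1,4,5,6,7}: W {3,4,7}->{3,4}; Y {1,4,5,6,7}->{4,5,6,7}
Constraint 2 (V + W = Y) on D(V)={2,3,5,7} D(W)={3,4} D(Y)={4,5,6,7}: V {2,3,5,7}->{2,3}; Y {4,5,6,7}->{5,6,7}
Constraint 3 (Y != V) on D(Y)={5,6,7} D(V)={2,3}: no change
Constraint 4 (V != W) on D(V)={2,3} D(W)={3,4}: no change
So after constraint 4: D(W) = {3,4}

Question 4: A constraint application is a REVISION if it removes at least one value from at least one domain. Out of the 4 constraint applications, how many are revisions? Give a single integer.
Answer: 2

Derivation:
Constraint 1 (W < Y) on D(W)={3,4,7} D(Y)={1,4,5,6,7}: W {3,4,7}->{3,4}; Y {1,4,5,6,7}->{4,5,6,7} => REVISION
Constraint 2 (V + W = Y) on D(V)={2,3,5,7} D(W)={3,4} D(Y)={4,5,6,7}: V {2,3,5,7}->{2,3}; Y {4,5,6,7}->{5,6,7} => REVISION
Constraint 3 (Y != V) on D(Y)={5,6,7} D(V)={2,3}: no change => not a revision
Constraint 4 (V != W) on D(V)={2,3} D(W)={3,4}: no change => not a revision
Total revisions = 2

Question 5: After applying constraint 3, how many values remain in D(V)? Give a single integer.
Answer: 2

Derivation:
Constraint 1 (W < Y) on D(W)={3,4,7} D(Y)={1,4,5,6,7}: W {3,4,7}->{3,4}; Y {1,4,5,6,7}->{4,5,6,7}
Constraint 2 (V + W = Y) on D(V)={2,3,5,7} D(W)={3,4} D(Y)={4,5,6,7}: V {2,3,5,7}->{2,3}; Y {4,5,6,7}->{5,6,7}
Constraint 3 (Y != V) on D(Y)={5,6,7} D(V)={2,3}: no change
So after constraint 3: D(V)={2,3}, size = 2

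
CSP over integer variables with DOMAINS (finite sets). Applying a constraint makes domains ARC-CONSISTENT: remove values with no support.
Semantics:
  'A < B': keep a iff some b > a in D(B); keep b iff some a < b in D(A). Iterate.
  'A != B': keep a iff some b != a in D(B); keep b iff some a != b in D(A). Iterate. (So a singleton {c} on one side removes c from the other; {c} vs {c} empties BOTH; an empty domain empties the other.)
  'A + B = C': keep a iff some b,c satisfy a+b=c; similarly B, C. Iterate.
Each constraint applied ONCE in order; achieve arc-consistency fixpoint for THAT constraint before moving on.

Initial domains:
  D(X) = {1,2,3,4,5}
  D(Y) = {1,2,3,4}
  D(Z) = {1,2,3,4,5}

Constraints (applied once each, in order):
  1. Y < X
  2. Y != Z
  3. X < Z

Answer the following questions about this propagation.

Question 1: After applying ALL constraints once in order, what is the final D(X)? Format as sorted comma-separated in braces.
Constraint 1 (Y < X) on D(Y)={1,2,3,4} D(X)={1,2,3,4,5}: X {1,2,3,4,5}->{2,3,4,5}
Constraint 2 (Y != Z) on D(Y)={1,2,3,4} D(Z)={1,2,3,4,5}: no change
Constraint 3 (X < Z) on D(X)={2,3,4,5} D(Z)={1,2,3,4,5}: X {2,3,4,5}->{2,3,4}; Z {1,2,3,4,5}->{3,4,5}
So after all 3 constraints: D(X) = {2,3,4}

Answer: {2,3,4}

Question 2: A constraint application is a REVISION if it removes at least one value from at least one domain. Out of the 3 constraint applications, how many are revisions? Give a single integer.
Constraint 1 (Y < X) on D(Y)={1,2,3,4} D(X)={1,2,3,4,5}: X {1,2,3,4,5}->{2,3,4,5} => REVISION
Constraint 2 (Y != Z) on D(Y)={1,2,3,4} D(Z)={1,2,3,4,5}: no change => not a revision
Constraint 3 (X < Z) on D(X)={2,3,4,5} D(Z)={1,2,3,4,5}: X {2,3,4,5}->{2,3,4}; Z {1,2,3,4,5}->{3,4,5} => REVISION
Total revisions = 2

Answer: 2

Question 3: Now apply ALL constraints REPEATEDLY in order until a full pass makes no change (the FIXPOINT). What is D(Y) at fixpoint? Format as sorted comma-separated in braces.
Answer: {1,2,3}

Derivation:
pass 0 (initial): D(Y)={1,2,3,4}
pass 1: X {1,2,3,4,5}->{2,3,4}; Z {1,2,3,4,5}->{3,4,5}
pass 2: Y {1,2,3,4}->{1,2,3}
pass 3: no change
Fixpoint after 3 passes: D(Y) = {1,2,3}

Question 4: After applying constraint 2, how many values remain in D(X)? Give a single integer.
Answer: 4

Derivation:
Constraint 1 (Y < X) on D(Y)={1,2,3,4} D(X)={1,2,3,4,5}: X {1,2,3,4,5}->{2,3,4,5}
Constraint 2 (Y != Z) on D(Y)={1,2,3,4} D(Z)={1,2,3,4,5}: no change
So after constraint 2: D(X)={2,3,4,5}, size = 4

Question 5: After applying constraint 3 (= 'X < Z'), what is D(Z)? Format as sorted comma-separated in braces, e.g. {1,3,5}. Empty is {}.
Answer: {3,4,5}

Derivation:
Constraint 1 (Y < X) on D(Y)={1,2,3,4} D(X)={1,2,3,4,5}: X {1,2,3,4,5}->{2,3,4,5}
Constraint 2 (Y != Z) on D(Y)={1,2,3,4} D(Z)={1,2,3,4,5}: no change
Constraint 3 (X < Z) on D(X)={2,3,4,5} D(Z)={1,2,3,4,5}: X {2,3,4,5}->{2,3,4}; Z {1,2,3,4,5}->{3,4,5}
So after constraint 3: D(Z) = {3,4,5}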